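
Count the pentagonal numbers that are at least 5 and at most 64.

5

The n-th pentagonal number is n(3n−1)/2.
Smallest index with value ≥ 5: n = 2 (giving 5).
Largest index with value ≤ 64: n = 6 (giving 51).
Indices 2 through 6: 5 terms.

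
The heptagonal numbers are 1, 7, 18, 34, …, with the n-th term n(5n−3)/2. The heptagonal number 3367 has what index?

Set n(5n−3)/2 = 3367, giving 5n² − 3n − 6734 = 0.
The discriminant is 9 + 40·3367 = 134689, and √134689 = 367.
So n = (3 + 367) / 10 = 370/10 = 37.

37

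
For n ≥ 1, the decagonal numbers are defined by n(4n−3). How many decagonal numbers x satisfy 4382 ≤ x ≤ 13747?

26

The n-th decagonal number is n(4n−3).
Smallest index with value ≥ 4382: n = 34 (giving 4522).
Largest index with value ≤ 13747: n = 59 (giving 13747).
Indices 34 through 59: 26 terms.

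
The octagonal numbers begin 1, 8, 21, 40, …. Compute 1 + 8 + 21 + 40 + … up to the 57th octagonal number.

186789

Σ i(3i−2) = 3Σi² − 2Σi over i = 1..57.
Σi = 1653 and Σi² = 63365.
3·63365 − 2·1653 = 186789.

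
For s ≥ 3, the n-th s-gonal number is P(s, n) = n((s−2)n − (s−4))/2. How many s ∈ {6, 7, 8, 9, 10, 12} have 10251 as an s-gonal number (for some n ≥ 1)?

1

s = 6: P(6, 71) = 10011 and P(6, 72) = 10296; 10251 is not s-gonal.
s = 7: P(7, 64) = 10144 and P(7, 65) = 10465; 10251 is not s-gonal.
s = 8: P(8, 58) = 9976 and P(8, 59) = 10325; 10251 is not s-gonal.
s = 9: P(9, 54) = 10071 and P(9, 55) = 10450; 10251 is not s-gonal.
s = 10: P(10, 51) = 10251. ✓
s = 12: P(12, 45) = 9945 and P(12, 46) = 10396; 10251 is not s-gonal.
Hits: s ∈ {10} → 1.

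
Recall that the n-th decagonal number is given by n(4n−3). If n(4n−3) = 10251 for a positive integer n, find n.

51

Set n(4n−3) = 10251, giving 4n² − 3n − 10251 = 0.
The discriminant is 9 + 16·10251 = 164025, and √164025 = 405.
So n = (3 + 405) / 8 = 408/8 = 51.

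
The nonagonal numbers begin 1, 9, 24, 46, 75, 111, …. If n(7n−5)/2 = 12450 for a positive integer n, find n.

Set n(7n−5)/2 = 12450, giving 7n² − 5n − 24900 = 0.
So n = (5 + 835) / 14 = 840/14 = 60.

60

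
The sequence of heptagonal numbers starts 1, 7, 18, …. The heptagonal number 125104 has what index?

224

Set n(5n−3)/2 = 125104, giving 5n² − 3n − 250208 = 0.
The discriminant is 9 + 40·125104 = 5004169, and √5004169 = 2237.
So n = (3 + 2237) / 10 = 2240/10 = 224.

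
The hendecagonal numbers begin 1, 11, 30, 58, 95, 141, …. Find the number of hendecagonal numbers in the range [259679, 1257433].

The n-th hendecagonal number is n(9n−7)/2.
Smallest index with value ≥ 259679: n = 241 (giving 260521).
Largest index with value ≤ 1257433: n = 529 (giving 1257433).
Indices 241 through 529: 289 terms.

289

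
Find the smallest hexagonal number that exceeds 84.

91

Solve n(2n−1) > 84 for integer n.
The largest n with value ≤ 84 is 6 (since 66 ≤ 84 < 91), so the first above is n = 7, value 91.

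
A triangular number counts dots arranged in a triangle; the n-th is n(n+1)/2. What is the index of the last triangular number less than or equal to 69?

11

Solve n(n+1)/2 ≤ 69 for integer n.
n = 11 gives 66 ≤ 69, while n = 12 gives 78 > 69; so the answer is index 11.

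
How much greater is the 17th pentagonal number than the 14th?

17·(3·17 − 1)/2 = 425 and 14·(3·14 − 1)/2 = 287.
Difference: 425 − 287 = 138.

138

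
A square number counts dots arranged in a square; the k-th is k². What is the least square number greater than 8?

Solve n² > 8 for integer n.
The largest n with value ≤ 8 is 2 (since 4 ≤ 8 < 9), so the first above is n = 3, value 9.

9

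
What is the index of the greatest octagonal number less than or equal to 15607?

Solve n(3n−2) ≤ 15607 for integer n.
n = 72 gives 15408 ≤ 15607, while n = 73 gives 15841 > 15607; so the answer is index 72.

72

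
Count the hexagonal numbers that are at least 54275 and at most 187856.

The n-th hexagonal number is n(2n−1).
Smallest index with value ≥ 54275: n = 165 (giving 54285).
Largest index with value ≤ 187856: n = 306 (giving 186966).
Indices 165 through 306: 142 terms.

142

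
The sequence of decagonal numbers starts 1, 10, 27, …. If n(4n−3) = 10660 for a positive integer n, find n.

Set n(4n−3) = 10660, giving 4n² − 3n − 10660 = 0.
So n = (3 + 413) / 8 = 416/8 = 52.

52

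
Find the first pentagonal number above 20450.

Solve n(3n−1)/2 > 20450 for integer n.
The largest n with value ≤ 20450 is 116 (since 20126 ≤ 20450 < 20475), so the first above is n = 117, value 20475.

20475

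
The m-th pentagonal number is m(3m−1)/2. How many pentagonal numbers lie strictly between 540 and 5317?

40

The n-th pentagonal number is n(3n−1)/2.
Smallest index with value > 540: n = 20 (giving 590).
Largest index with value < 5317: n = 59 (giving 5192).
Indices 20 through 59: 40 terms.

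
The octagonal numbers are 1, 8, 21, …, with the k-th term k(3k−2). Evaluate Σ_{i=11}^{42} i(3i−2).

73904

Σ i(3i−2) = 3Σi² − 2Σi over i = 11..42.
Σi = 903 − 55 = 848 and Σi² = 25585 − 385 = 25200.
3·25200 − 2·848 = 73904.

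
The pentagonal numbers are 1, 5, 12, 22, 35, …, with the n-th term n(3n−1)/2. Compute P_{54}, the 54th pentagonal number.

The 54th pentagonal number is n(3n−1)/2 with n = 54.
54·(3·54 − 1)/2 = 54·161/2 = 4347.

4347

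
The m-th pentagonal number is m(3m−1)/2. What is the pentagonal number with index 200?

The 200th pentagonal number is n(3n−1)/2 with n = 200.
200·(3·200 − 1)/2 = 200·599/2 = 59900.

59900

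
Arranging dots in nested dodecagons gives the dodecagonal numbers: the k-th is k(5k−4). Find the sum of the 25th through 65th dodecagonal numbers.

436445

Σ i(5i−4) = 5Σi² − 4Σi over i = 25..65.
Σi = 2145 − 300 = 1845 and Σi² = 93665 − 4900 = 88765.
5·88765 − 4·1845 = 436445.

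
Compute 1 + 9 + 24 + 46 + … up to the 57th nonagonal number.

Σ i(7i−5)/2 = (7Σi² − 5Σi) / 2 over i = 1..57.
Σi = 1653 and Σi² = 63365.
(7·63365 − 5·1653) / 2 = 435290/2 = 217645.

217645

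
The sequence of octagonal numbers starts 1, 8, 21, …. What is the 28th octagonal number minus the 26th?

28·(3·28 − 2) = 2296 and 26·(3·26 − 2) = 1976.
Difference: 2296 − 1976 = 320.

320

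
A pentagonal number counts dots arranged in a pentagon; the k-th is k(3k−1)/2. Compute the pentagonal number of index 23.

782

The 23rd pentagonal number is n(3n−1)/2 with n = 23.
23·(3·23 − 1)/2 = 23·68/2 = 23·34 = 782.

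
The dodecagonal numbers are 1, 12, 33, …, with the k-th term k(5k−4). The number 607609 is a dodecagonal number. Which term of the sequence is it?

349

Set n(5n−4) = 607609, giving 5n² − 4n − 607609 = 0.
So n = (4 + 3486) / 10 = 3490/10 = 349.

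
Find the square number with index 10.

100

The 10th square number is n² with n = 10.
10² = 100.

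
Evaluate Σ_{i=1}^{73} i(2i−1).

261997

Σ i(2i−1) = 2Σi² − Σi over i = 1..73.
Σi = 2701 and Σi² = 132349.
2·132349 − 1·2701 = 261997.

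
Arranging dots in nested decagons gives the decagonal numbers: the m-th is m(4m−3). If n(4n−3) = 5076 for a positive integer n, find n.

Set n(4n−3) = 5076, giving 4n² − 3n − 5076 = 0.
The discriminant is 9 + 16·5076 = 81225, and √81225 = 285.
So n = (3 + 285) / 8 = 288/8 = 36.
Check: 36·(4·36 − 3) = 5076. ✓

36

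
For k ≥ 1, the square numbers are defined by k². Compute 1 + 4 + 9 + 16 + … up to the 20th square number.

2870

Σ_{i=1}^{20} i² = 20·21·41/6 = 2870.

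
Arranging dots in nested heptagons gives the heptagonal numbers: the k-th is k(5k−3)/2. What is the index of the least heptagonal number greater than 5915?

Solve n(5n−3)/2 > 5915 for integer n.
The largest n with value ≤ 5915 is 48 (since 5688 ≤ 5915 < 5929), so the first above is n = 49, value 5929.

49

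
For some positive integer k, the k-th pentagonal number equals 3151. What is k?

Set n(3n−1)/2 = 3151, giving 3n² − n − 6302 = 0.
The discriminant is 1 + 24·3151 = 75625, and √75625 = 275.
So n = (1 + 275) / 6 = 276/6 = 46.
Check: 46·(3·46 − 1)/2 = 3151. ✓

46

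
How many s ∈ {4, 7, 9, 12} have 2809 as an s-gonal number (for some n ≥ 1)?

1

s = 4: P(4, 53) = 2809. ✓
s = 7: P(7, 33) = 2673 and P(7, 34) = 2839; 2809 is not s-gonal.
s = 9: P(9, 28) = 2674 and P(9, 29) = 2871; 2809 is not s-gonal.
s = 12: P(12, 24) = 2784 and P(12, 25) = 3025; 2809 is not s-gonal.
Hits: s ∈ {4} → 1.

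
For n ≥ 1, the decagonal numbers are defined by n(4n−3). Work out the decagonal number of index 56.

12376

The 56th decagonal number is n(4n−3) with n = 56.
56·(4·56 − 3) = 56·221 = 12376.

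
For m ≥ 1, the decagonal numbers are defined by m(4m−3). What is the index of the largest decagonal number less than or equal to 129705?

180

Solve n(4n−3) ≤ 129705 for integer n.
n = 180 gives 129060 ≤ 129705, while n = 181 gives 130501 > 129705; so the answer is index 180.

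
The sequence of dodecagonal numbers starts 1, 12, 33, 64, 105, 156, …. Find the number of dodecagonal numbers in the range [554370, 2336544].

351

The n-th dodecagonal number is n(5n−4).
Smallest index with value ≥ 554370: n = 334 (giving 556444).
Largest index with value ≤ 2336544: n = 684 (giving 2336544).
Indices 334 through 684: 351 terms.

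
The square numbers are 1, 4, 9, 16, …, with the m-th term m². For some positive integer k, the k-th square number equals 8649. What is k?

93

We need n² = 8649, so n = √8649 = 93.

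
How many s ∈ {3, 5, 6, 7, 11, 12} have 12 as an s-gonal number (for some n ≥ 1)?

s = 3: P(3, 4) = 10 and P(3, 5) = 15; 12 is not s-gonal.
s = 5: P(5, 3) = 12. ✓
s = 6: P(6, 2) = 6 and P(6, 3) = 15; 12 is not s-gonal.
s = 7: P(7, 2) = 7 and P(7, 3) = 18; 12 is not s-gonal.
s = 11: P(11, 2) = 11 and P(11, 3) = 30; 12 is not s-gonal.
s = 12: P(12, 2) = 12. ✓
Hits: s ∈ {5, 12} → 2.

2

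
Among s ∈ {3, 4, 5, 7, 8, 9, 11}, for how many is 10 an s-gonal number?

1

s = 3: P(3, 4) = 10. ✓
s = 4: P(4, 3) = 9 and P(4, 4) = 16; 10 is not s-gonal.
s = 5: P(5, 2) = 5 and P(5, 3) = 12; 10 is not s-gonal.
s = 7: P(7, 2) = 7 and P(7, 3) = 18; 10 is not s-gonal.
s = 8: P(8, 2) = 8 and P(8, 3) = 21; 10 is not s-gonal.
s = 9: P(9, 2) = 9 and P(9, 3) = 24; 10 is not s-gonal.
s = 11: P(11, 1) = 1 and P(11, 2) = 11; 10 is not s-gonal.
Hits: s ∈ {3} → 1.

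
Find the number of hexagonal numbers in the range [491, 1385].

11

The n-th hexagonal number is n(2n−1).
Smallest index with value ≥ 491: n = 16 (giving 496).
Largest index with value ≤ 1385: n = 26 (giving 1326).
Indices 16 through 26: 11 terms.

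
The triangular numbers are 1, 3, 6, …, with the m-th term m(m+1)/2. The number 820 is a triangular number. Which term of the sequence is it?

Set n(n+1)/2 = 820, giving n² + n − 1640 = 0.
The discriminant is 1 + 8·820 = 6561, and √6561 = 81.
So n = (-1 + 81) / 2 = 80/2 = 40.
Check: 40·41/2 = 820. ✓

40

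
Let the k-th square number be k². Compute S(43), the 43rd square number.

The 43rd square number is n² with n = 43.
43² = 1849.

1849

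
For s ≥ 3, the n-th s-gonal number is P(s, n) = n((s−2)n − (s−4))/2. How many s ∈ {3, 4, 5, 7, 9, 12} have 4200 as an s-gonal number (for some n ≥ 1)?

s = 3: P(3, 91) = 4186 and P(3, 92) = 4278; 4200 is not s-gonal.
s = 4: P(4, 64) = 4096 and P(4, 65) = 4225; 4200 is not s-gonal.
s = 5: P(5, 53) = 4187 and P(5, 54) = 4347; 4200 is not s-gonal.
s = 7: P(7, 41) = 4141 and P(7, 42) = 4347; 4200 is not s-gonal.
s = 9: P(9, 35) = 4200. ✓
s = 12: P(12, 29) = 4089 and P(12, 30) = 4380; 4200 is not s-gonal.
Hits: s ∈ {9} → 1.

1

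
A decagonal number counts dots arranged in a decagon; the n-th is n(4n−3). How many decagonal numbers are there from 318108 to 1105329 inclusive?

The n-th decagonal number is n(4n−3).
Smallest index with value ≥ 318108: n = 283 (giving 319507).
Largest index with value ≤ 1105329: n = 526 (giving 1105126).
Indices 283 through 526: 244 terms.

244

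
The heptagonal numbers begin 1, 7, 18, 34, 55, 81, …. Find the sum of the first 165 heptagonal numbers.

3756995

Σ i(5i−3)/2 = (5Σi² − 3Σi) / 2 over i = 1..165.
Σi = 13695 and Σi² = 1511015.
(5·1511015 − 3·13695) / 2 = 7513990/2 = 3756995.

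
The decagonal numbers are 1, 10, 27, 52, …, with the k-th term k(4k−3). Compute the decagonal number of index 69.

The 69th decagonal number is n(4n−3) with n = 69.
69·(4·69 − 3) = 69·273 = 18837.

18837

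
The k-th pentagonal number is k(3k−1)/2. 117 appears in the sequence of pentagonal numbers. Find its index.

9

Set n(3n−1)/2 = 117, giving 3n² − n − 234 = 0.
So n = (1 + 53) / 6 = 54/6 = 9.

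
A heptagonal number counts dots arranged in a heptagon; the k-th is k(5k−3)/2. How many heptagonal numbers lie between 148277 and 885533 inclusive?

352

The n-th heptagonal number is n(5n−3)/2.
Smallest index with value ≥ 148277: n = 244 (giving 148474).
Largest index with value ≤ 885533: n = 595 (giving 884170).
Indices 244 through 595: 352 terms.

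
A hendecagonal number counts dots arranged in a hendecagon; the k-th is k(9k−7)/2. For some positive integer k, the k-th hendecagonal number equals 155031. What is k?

186

Set n(9n−7)/2 = 155031, giving 9n² − 7n − 310062 = 0.
The discriminant is 49 + 72·155031 = 11162281, and √11162281 = 3341.
So n = (7 + 3341) / 18 = 3348/18 = 186.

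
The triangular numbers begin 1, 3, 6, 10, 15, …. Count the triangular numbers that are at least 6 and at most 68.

The n-th triangular number is n(n+1)/2.
Smallest index with value ≥ 6: n = 3 (giving 6).
Largest index with value ≤ 68: n = 11 (giving 66).
Indices 3 through 11: 9 terms.

9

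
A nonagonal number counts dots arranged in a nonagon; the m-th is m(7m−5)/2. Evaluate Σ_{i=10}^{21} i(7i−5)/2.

Σ i(7i−5)/2 = (7Σi² − 5Σi) / 2 over i = 10..21.
Σi = 231 − 45 = 186 and Σi² = 3311 − 285 = 3026.
(7·3026 − 5·186) / 2 = 20252/2 = 10126.

10126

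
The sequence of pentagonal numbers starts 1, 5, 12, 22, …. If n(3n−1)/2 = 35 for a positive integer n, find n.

5

Set n(3n−1)/2 = 35, giving 3n² − n − 70 = 0.
The discriminant is 1 + 24·35 = 841, and √841 = 29.
So n = (1 + 29) / 6 = 30/6 = 5.
Check: 5·(3·5 − 1)/2 = 35. ✓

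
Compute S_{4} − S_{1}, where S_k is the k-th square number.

4² = 16 and 1² = 1.
Difference: 16 − 1 = 15.

15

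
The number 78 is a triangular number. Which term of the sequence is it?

12

Set n(n+1)/2 = 78, giving n² + n − 156 = 0.
So n = (-1 + 25) / 2 = 24/2 = 12.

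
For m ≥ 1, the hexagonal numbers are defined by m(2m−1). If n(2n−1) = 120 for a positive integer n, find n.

Set n(2n−1) = 120, giving 2n² − n − 120 = 0.
The discriminant is 1 + 8·120 = 961, and √961 = 31.
So n = (1 + 31) / 4 = 32/4 = 8.

8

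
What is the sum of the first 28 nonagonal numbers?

25984

Σ i(7i−5)/2 = (7Σi² − 5Σi) / 2 over i = 1..28.
Σi = 406 and Σi² = 7714.
(7·7714 − 5·406) / 2 = 51968/2 = 25984.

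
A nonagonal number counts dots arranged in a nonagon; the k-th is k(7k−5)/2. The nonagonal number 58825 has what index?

Set n(7n−5)/2 = 58825, giving 7n² − 5n − 117650 = 0.
The discriminant is 25 + 56·58825 = 3294225, and √3294225 = 1815.
So n = (5 + 1815) / 14 = 1820/14 = 130.

130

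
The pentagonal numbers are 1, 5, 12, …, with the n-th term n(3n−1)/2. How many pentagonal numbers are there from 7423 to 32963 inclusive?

The n-th pentagonal number is n(3n−1)/2.
Smallest index with value ≥ 7423: n = 71 (giving 7526).
Largest index with value ≤ 32963: n = 148 (giving 32782).
Indices 71 through 148: 78 terms.

78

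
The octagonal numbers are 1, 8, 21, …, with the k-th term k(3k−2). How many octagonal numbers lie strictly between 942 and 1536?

The n-th octagonal number is n(3n−2).
Smallest index with value > 942: n = 19 (giving 1045).
Largest index with value < 1536: n = 22 (giving 1408).
Indices 19 through 22: 4 terms.

4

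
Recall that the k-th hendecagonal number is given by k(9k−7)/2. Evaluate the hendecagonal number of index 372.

621426

The 372nd hendecagonal number is n(9n−7)/2 with n = 372.
372·(9·372 − 7)/2 = 372·3341/2 = 621426.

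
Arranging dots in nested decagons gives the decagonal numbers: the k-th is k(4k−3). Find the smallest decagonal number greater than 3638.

3751

Solve n(4n−3) > 3638 for integer n.
The largest n with value ≤ 3638 is 30 (since 3510 ≤ 3638 < 3751), so the first above is n = 31, value 3751.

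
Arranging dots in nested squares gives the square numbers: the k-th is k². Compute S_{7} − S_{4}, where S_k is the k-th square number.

33

7² = 49 and 4² = 16.
Difference: 49 − 16 = 33.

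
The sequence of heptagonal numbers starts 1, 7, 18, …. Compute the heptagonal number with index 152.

The 152nd heptagonal number is n(5n−3)/2 with n = 152.
152·(5·152 − 3)/2 = 152·757/2 = 57532.

57532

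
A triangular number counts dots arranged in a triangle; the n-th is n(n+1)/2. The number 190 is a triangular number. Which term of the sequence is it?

19

Set n(n+1)/2 = 190, giving n² + n − 380 = 0.
The discriminant is 1 + 8·190 = 1521, and √1521 = 39.
So n = (-1 + 39) / 2 = 38/2 = 19.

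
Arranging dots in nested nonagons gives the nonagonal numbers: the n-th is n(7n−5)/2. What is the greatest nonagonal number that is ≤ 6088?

Solve n(7n−5)/2 ≤ 6088 for integer n.
n = 42 gives 6069 ≤ 6088, while n = 43 gives 6364 > 6088; so the answer is 6069.

6069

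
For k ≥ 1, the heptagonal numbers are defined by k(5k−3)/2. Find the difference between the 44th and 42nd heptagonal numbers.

427

44·(5·44 − 3)/2 = 4774 and 42·(5·42 − 3)/2 = 4347.
Difference: 4774 − 4347 = 427.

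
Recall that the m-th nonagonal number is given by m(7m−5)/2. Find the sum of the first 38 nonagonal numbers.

64714

Σ i(7i−5)/2 = (7Σi² − 5Σi) / 2 over i = 1..38.
Σi = 741 and Σi² = 19019.
(7·19019 − 5·741) / 2 = 129428/2 = 64714.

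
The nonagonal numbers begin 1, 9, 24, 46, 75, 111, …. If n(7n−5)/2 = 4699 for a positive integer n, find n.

37

Set n(7n−5)/2 = 4699, giving 7n² − 5n − 9398 = 0.
The discriminant is 25 + 56·4699 = 263169, and √263169 = 513.
So n = (5 + 513) / 14 = 518/14 = 37.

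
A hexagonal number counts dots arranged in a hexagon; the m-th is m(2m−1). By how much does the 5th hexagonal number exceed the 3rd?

30

5·(2·5 − 1) = 45 and 3·(2·3 − 1) = 15.
Difference: 45 − 15 = 30.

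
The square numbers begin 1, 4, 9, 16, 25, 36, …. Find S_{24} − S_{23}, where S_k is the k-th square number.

47

n² − (n−1)² = 2n − 1, so 24² − 23² = 2·24 − 1 = 47.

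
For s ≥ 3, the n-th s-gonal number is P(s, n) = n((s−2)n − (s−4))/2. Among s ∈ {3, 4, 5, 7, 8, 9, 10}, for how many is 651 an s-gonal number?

2

s = 3: P(3, 35) = 630 and P(3, 36) = 666; 651 is not s-gonal.
s = 4: P(4, 25) = 625 and P(4, 26) = 676; 651 is not s-gonal.
s = 5: P(5, 21) = 651. ✓
s = 7: P(7, 16) = 616 and P(7, 17) = 697; 651 is not s-gonal.
s = 8: P(8, 15) = 645 and P(8, 16) = 736; 651 is not s-gonal.
s = 9: P(9, 14) = 651. ✓
s = 10: P(10, 13) = 637 and P(10, 14) = 742; 651 is not s-gonal.
Hits: s ∈ {5, 9} → 2.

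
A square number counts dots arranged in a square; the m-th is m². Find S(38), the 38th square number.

The 38th square number is n² with n = 38.
38² = 1444.

1444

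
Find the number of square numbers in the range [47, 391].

The n-th square number is n².
Smallest index with value ≥ 47: n = 7 (giving 49).
Largest index with value ≤ 391: n = 19 (giving 361).
Indices 7 through 19: 13 terms.

13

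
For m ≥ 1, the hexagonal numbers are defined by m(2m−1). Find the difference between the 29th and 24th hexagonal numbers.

29·(2·29 − 1) = 1653 and 24·(2·24 − 1) = 1128.
Difference: 1653 − 1128 = 525.

525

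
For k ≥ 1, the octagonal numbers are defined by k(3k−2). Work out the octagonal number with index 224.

150080

224·(3·224 − 2) = 224·670 = 150080.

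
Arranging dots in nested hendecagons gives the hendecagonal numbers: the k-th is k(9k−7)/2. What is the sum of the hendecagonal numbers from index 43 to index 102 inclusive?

Σ i(9i−7)/2 = (9Σi² − 7Σi) / 2 over i = 43..102.
Σi = 5253 − 903 = 4350 and Σi² = 358955 − 25585 = 333370.
(9·333370 − 7·4350) / 2 = 2969880/2 = 1484940.

1484940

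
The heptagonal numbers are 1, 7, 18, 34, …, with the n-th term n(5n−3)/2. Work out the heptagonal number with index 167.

69472

The 167th heptagonal number is n(5n−3)/2 with n = 167.
167·(5·167 − 3)/2 = 167·832/2 = 167·416 = 69472.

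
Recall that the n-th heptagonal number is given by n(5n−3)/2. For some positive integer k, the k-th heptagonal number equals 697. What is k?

17

Set n(5n−3)/2 = 697, giving 5n² − 3n − 1394 = 0.
The discriminant is 9 + 40·697 = 27889, and √27889 = 167.
So n = (3 + 167) / 10 = 170/10 = 17.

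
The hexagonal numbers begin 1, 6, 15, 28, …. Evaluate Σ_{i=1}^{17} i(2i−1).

3417

Σ i(2i−1) = 2Σi² − Σi over i = 1..17.
Σi = 153 and Σi² = 1785.
2·1785 − 1·153 = 3417.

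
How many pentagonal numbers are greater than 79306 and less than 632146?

The n-th pentagonal number is n(3n−1)/2.
Smallest index with value > 79306: n = 231 (giving 79926).
Largest index with value < 632146: n = 649 (giving 631477).
Indices 231 through 649: 419 terms.

419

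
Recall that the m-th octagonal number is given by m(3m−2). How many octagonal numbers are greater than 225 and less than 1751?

15

The n-th octagonal number is n(3n−2).
Smallest index with value > 225: n = 10 (giving 280).
Largest index with value < 1751: n = 24 (giving 1680).
Indices 10 through 24: 15 terms.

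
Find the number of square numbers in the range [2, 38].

5

The n-th square number is n².
Smallest index with value ≥ 2: n = 2 (giving 4).
Largest index with value ≤ 38: n = 6 (giving 36).
Indices 2 through 6: 5 terms.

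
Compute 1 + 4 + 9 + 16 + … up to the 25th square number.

5525

Σ_{i=1}^{25} i² = 25·26·51/6 = 5525.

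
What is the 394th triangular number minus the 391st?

394·395/2 = 77815 and 391·392/2 = 76636.
Difference: 77815 − 76636 = 1179.

1179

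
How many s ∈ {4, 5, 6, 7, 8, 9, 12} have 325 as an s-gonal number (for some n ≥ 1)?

s = 4: P(4, 18) = 324 and P(4, 19) = 361; 325 is not s-gonal.
s = 5: P(5, 14) = 287 and P(5, 15) = 330; 325 is not s-gonal.
s = 6: P(6, 13) = 325. ✓
s = 7: P(7, 11) = 286 and P(7, 12) = 342; 325 is not s-gonal.
s = 8: P(8, 10) = 280 and P(8, 11) = 341; 325 is not s-gonal.
s = 9: P(9, 10) = 325. ✓
s = 12: P(12, 8) = 288 and P(12, 9) = 369; 325 is not s-gonal.
Hits: s ∈ {6, 9} → 2.

2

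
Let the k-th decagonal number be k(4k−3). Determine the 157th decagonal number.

157·(4·157 − 3) = 157·625 = 98125.

98125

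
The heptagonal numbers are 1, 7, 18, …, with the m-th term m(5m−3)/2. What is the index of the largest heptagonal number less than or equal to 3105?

35

Solve n(5n−3)/2 ≤ 3105 for integer n.
n = 35 gives 3010 ≤ 3105, while n = 36 gives 3186 > 3105; so the answer is index 35.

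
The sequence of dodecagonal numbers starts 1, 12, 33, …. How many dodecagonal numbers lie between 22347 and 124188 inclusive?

The n-th dodecagonal number is n(5n−4).
Smallest index with value ≥ 22347: n = 68 (giving 22848).
Largest index with value ≤ 124188: n = 158 (giving 124188).
Indices 68 through 158: 91 terms.

91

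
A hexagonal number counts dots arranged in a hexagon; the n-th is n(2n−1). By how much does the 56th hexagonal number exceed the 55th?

Consecutive hexagonal numbers differ by 4n − 3: here 4·56 − 3 = 221.

221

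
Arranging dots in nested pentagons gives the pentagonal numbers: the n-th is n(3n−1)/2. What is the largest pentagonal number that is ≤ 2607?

Solve n(3n−1)/2 ≤ 2607 for integer n.
n = 41 gives 2501 ≤ 2607, while n = 42 gives 2625 > 2607; so the answer is 2501.

2501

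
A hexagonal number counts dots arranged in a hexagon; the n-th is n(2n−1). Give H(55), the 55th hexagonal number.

5995

The 55th hexagonal number is n(2n−1) with n = 55.
55·(2·55 − 1) = 55·109 = 5995.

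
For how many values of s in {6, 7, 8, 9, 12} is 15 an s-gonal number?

s = 6: P(6, 3) = 15. ✓
s = 7: P(7, 2) = 7 and P(7, 3) = 18; 15 is not s-gonal.
s = 8: P(8, 2) = 8 and P(8, 3) = 21; 15 is not s-gonal.
s = 9: P(9, 2) = 9 and P(9, 3) = 24; 15 is not s-gonal.
s = 12: P(12, 2) = 12 and P(12, 3) = 33; 15 is not s-gonal.
Hits: s ∈ {6} → 1.

1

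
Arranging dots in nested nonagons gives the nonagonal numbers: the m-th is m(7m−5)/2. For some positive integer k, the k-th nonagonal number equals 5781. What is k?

Set n(7n−5)/2 = 5781, giving 7n² − 5n − 11562 = 0.
The discriminant is 25 + 56·5781 = 323761, and √323761 = 569.
So n = (5 + 569) / 14 = 574/14 = 41.
Check: 41·(7·41 − 5)/2 = 5781. ✓

41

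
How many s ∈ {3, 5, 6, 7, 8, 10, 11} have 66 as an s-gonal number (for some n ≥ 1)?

2

s = 3: P(3, 11) = 66. ✓
s = 5: P(5, 6) = 51 and P(5, 7) = 70; 66 is not s-gonal.
s = 6: P(6, 6) = 66. ✓
s = 7: P(7, 5) = 55 and P(7, 6) = 81; 66 is not s-gonal.
s = 8: P(8, 5) = 65 and P(8, 6) = 96; 66 is not s-gonal.
s = 10: P(10, 4) = 52 and P(10, 5) = 85; 66 is not s-gonal.
s = 11: P(11, 4) = 58 and P(11, 5) = 95; 66 is not s-gonal.
Hits: s ∈ {3, 6} → 2.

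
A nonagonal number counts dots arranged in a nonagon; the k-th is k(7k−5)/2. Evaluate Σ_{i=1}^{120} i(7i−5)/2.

2023120

Σ i(7i−5)/2 = (7Σi² − 5Σi) / 2 over i = 1..120.
Σi = 7260 and Σi² = 583220.
(7·583220 − 5·7260) / 2 = 4046240/2 = 2023120.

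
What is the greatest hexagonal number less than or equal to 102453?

Solve n(2n−1) ≤ 102453 for integer n.
n = 226 gives 101926 ≤ 102453, while n = 227 gives 102831 > 102453; so the answer is 101926.

101926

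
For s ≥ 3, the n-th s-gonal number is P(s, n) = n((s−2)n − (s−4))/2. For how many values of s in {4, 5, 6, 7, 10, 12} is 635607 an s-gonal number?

s = 4: P(4, 797) = 635209 and P(4, 798) = 636804; 635607 is not s-gonal.
s = 5: P(5, 651) = 635376 and P(5, 652) = 637330; 635607 is not s-gonal.
s = 6: P(6, 563) = 633375 and P(6, 564) = 635628; 635607 is not s-gonal.
s = 7: P(7, 504) = 634284 and P(7, 505) = 636805; 635607 is not s-gonal.
s = 10: P(10, 399) = 635607. ✓
s = 12: P(12, 356) = 632256 and P(12, 357) = 635817; 635607 is not s-gonal.
Hits: s ∈ {10} → 1.

1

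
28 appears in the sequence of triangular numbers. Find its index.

Set n(n+1)/2 = 28, giving n² + n − 56 = 0.
So n = (-1 + 15) / 2 = 14/2 = 7.
Check: 7·8/2 = 28. ✓

7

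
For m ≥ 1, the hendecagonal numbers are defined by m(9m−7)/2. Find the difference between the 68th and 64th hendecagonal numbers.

68·(9·68 − 7)/2 = 20570 and 64·(9·64 − 7)/2 = 18208.
Difference: 20570 − 18208 = 2362.

2362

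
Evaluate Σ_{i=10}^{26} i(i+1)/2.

3111

Σ i(i+1)/2 = (Σi² + Σi) / 2 over i = 10..26.
Σi = 351 − 45 = 306 and Σi² = 6201 − 285 = 5916.
(1·5916 + 1·306) / 2 = 6222/2 = 3111.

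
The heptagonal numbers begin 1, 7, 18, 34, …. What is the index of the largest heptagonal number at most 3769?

39

Solve n(5n−3)/2 ≤ 3769 for integer n.
n = 39 gives 3744 ≤ 3769, while n = 40 gives 3940 > 3769; so the answer is index 39.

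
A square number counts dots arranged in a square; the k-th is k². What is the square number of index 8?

64

The 8th square number is n² with n = 8.
8² = 64.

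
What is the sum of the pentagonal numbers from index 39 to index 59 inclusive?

Σ i(3i−1)/2 = (3Σi² − Σi) / 2 over i = 39..59.
Σi = 1770 − 741 = 1029 and Σi² = 70210 − 19019 = 51191.
(3·51191 − 1·1029) / 2 = 152544/2 = 76272.

76272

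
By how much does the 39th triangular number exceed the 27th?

402

39·40/2 = 780 and 27·28/2 = 378.
Difference: 780 − 378 = 402.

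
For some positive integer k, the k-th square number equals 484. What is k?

We need n² = 484, so n = √484 = 22.
Check: 22² = 484. ✓

22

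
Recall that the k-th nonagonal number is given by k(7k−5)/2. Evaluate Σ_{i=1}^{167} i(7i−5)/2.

5447540

Σ i(7i−5)/2 = (7Σi² − 5Σi) / 2 over i = 1..167.
Σi = 14028 and Σi² = 1566460.
(7·1566460 − 5·14028) / 2 = 10895080/2 = 5447540.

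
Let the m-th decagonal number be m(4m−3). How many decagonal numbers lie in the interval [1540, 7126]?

23

The n-th decagonal number is n(4n−3).
Smallest index with value ≥ 1540: n = 20 (giving 1540).
Largest index with value ≤ 7126: n = 42 (giving 6930).
Indices 20 through 42: 23 terms.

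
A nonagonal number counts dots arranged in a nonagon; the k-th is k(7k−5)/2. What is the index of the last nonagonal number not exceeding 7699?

47

Solve n(7n−5)/2 ≤ 7699 for integer n.
n = 47 gives 7614 ≤ 7699, while n = 48 gives 7944 > 7699; so the answer is index 47.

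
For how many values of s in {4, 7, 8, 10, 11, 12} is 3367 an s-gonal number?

1

s = 4: P(4, 58) = 3364 and P(4, 59) = 3481; 3367 is not s-gonal.
s = 7: P(7, 37) = 3367. ✓
s = 8: P(8, 33) = 3201 and P(8, 34) = 3400; 3367 is not s-gonal.
s = 10: P(10, 29) = 3277 and P(10, 30) = 3510; 3367 is not s-gonal.
s = 11: P(11, 27) = 3186 and P(11, 28) = 3430; 3367 is not s-gonal.
s = 12: P(12, 26) = 3276 and P(12, 27) = 3537; 3367 is not s-gonal.
Hits: s ∈ {7} → 1.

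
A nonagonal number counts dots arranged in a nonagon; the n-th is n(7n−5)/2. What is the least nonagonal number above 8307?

Solve n(7n−5)/2 > 8307 for integer n.
The largest n with value ≤ 8307 is 49 (since 8281 ≤ 8307 < 8625), so the first above is n = 50, value 8625.

8625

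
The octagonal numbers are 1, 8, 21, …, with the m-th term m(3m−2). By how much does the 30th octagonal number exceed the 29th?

Consecutive octagonal numbers differ by 6n − 5: here 6·30 − 5 = 175.

175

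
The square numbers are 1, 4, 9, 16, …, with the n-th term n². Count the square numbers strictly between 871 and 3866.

33

The n-th square number is n².
Smallest index with value > 871: n = 30 (giving 900).
Largest index with value < 3866: n = 62 (giving 3844).
Indices 30 through 62: 33 terms.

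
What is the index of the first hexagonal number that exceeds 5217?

Solve n(2n−1) > 5217 for integer n.
The largest n with value ≤ 5217 is 51 (since 5151 ≤ 5217 < 5356), so the first above is n = 52, value 5356.

52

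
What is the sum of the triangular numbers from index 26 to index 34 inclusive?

4215

Σ i(i+1)/2 = (Σi² + Σi) / 2 over i = 26..34.
Σi = 595 − 325 = 270 and Σi² = 13685 − 5525 = 8160.
(1·8160 + 1·270) / 2 = 8430/2 = 4215.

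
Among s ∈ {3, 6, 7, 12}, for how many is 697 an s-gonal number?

s = 3: P(3, 36) = 666 and P(3, 37) = 703; 697 is not s-gonal.
s = 6: P(6, 18) = 630 and P(6, 19) = 703; 697 is not s-gonal.
s = 7: P(7, 17) = 697. ✓
s = 12: P(12, 12) = 672 and P(12, 13) = 793; 697 is not s-gonal.
Hits: s ∈ {7} → 1.

1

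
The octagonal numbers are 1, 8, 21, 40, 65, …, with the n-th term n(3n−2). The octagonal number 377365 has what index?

Set n(3n−2) = 377365, giving 3n² − 2n − 377365 = 0.
So n = (2 + 2128) / 6 = 2130/6 = 355.
Check: 355·(3·355 − 2) = 377365. ✓

355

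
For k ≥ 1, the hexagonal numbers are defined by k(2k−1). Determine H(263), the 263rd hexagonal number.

The 263rd hexagonal number is n(2n−1) with n = 263.
263·(2·263 − 1) = 263·525 = 138075.

138075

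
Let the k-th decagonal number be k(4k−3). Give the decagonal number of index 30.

3510

30·(4·30 − 3) = 30·117 = 3510.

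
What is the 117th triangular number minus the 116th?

Consecutive triangular numbers differ by n: T_{117} − T_{116} = 117.

117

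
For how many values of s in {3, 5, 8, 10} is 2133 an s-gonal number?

s = 3: P(3, 64) = 2080 and P(3, 65) = 2145; 2133 is not s-gonal.
s = 5: P(5, 37) = 2035 and P(5, 38) = 2147; 2133 is not s-gonal.
s = 8: P(8, 27) = 2133. ✓
s = 10: P(10, 23) = 2047 and P(10, 24) = 2232; 2133 is not s-gonal.
Hits: s ∈ {8} → 1.

1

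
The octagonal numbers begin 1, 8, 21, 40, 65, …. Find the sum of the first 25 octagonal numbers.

15925

Σ i(3i−2) = 3Σi² − 2Σi over i = 1..25.
Σi = 325 and Σi² = 5525.
3·5525 − 2·325 = 15925.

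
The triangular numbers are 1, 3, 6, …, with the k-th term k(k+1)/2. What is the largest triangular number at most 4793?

Solve n(n+1)/2 ≤ 4793 for integer n.
n = 97 gives 4753 ≤ 4793, while n = 98 gives 4851 > 4793; so the answer is 4753.

4753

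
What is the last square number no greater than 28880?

Solve n² ≤ 28880 for integer n.
n = 169 gives 28561 ≤ 28880, while n = 170 gives 28900 > 28880; so the answer is 28561.

28561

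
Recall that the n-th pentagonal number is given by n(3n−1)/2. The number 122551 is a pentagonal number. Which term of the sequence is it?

286

Set n(3n−1)/2 = 122551, giving 3n² − n − 245102 = 0.
The discriminant is 1 + 24·122551 = 2941225, and √2941225 = 1715.
So n = (1 + 1715) / 6 = 1716/6 = 286.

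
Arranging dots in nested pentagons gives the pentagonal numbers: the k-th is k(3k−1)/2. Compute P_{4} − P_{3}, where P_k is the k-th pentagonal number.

10

Consecutive pentagonal numbers differ by 3n − 2: here 3·4 − 2 = 10.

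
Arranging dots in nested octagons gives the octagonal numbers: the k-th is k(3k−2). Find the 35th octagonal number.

3605

35·(3·35 − 2) = 35·103 = 3605.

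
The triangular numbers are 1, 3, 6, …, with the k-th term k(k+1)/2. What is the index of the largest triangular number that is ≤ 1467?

Solve n(n+1)/2 ≤ 1467 for integer n.
n = 53 gives 1431 ≤ 1467, while n = 54 gives 1485 > 1467; so the answer is index 53.

53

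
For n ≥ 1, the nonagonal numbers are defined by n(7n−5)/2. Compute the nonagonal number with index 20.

20·(7·20 − 5)/2 = 20·135/2 = 1350.

1350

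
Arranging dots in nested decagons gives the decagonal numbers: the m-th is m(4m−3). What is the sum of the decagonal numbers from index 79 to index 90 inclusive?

Σ i(4i−3) = 4Σi² − 3Σi over i = 79..90.
Σi = 4095 − 3081 = 1014 and Σi² = 247065 − 161239 = 85826.
4·85826 − 3·1014 = 340262.

340262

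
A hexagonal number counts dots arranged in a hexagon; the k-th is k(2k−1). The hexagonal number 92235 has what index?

215

Set n(2n−1) = 92235, giving 2n² − n − 92235 = 0.
The discriminant is 1 + 8·92235 = 737881, and √737881 = 859.
So n = (1 + 859) / 4 = 860/4 = 215.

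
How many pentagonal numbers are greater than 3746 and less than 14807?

49

The n-th pentagonal number is n(3n−1)/2.
Smallest index with value > 3746: n = 51 (giving 3876).
Largest index with value < 14807: n = 99 (giving 14652).
Indices 51 through 99: 49 terms.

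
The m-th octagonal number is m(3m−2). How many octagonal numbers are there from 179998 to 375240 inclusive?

109

The n-th octagonal number is n(3n−2).
Smallest index with value ≥ 179998: n = 246 (giving 181056).
Largest index with value ≤ 375240: n = 354 (giving 375240).
Indices 246 through 354: 109 terms.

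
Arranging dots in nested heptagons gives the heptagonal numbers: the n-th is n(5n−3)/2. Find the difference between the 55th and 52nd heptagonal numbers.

55·(5·55 − 3)/2 = 7480 and 52·(5·52 − 3)/2 = 6682.
Difference: 7480 − 6682 = 798.

798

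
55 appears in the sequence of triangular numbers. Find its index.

10

Set n(n+1)/2 = 55, giving n² + n − 110 = 0.
The discriminant is 1 + 8·55 = 441, and √441 = 21.
So n = (-1 + 21) / 2 = 20/2 = 10.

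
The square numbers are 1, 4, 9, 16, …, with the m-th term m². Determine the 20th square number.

400

The 20th square number is n² with n = 20.
20² = 400.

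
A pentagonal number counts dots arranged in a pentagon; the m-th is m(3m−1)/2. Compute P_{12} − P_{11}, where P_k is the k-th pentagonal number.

Consecutive pentagonal numbers differ by 3n − 2: here 3·12 − 2 = 34.

34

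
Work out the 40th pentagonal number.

The 40th pentagonal number is n(3n−1)/2 with n = 40.
40·(3·40 − 1)/2 = 40·119/2 = 2380.

2380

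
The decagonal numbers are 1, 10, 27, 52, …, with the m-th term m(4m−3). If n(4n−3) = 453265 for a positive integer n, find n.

Set n(4n−3) = 453265, giving 4n² − 3n − 453265 = 0.
The discriminant is 9 + 16·453265 = 7252249, and √7252249 = 2693.
So n = (3 + 2693) / 8 = 2696/8 = 337.

337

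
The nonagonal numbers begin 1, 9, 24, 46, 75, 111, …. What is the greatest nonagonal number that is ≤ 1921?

1794

Solve n(7n−5)/2 ≤ 1921 for integer n.
n = 23 gives 1794 ≤ 1921, while n = 24 gives 1956 > 1921; so the answer is 1794.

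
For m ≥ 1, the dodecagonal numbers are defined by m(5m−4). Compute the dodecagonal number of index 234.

The 234th dodecagonal number is n(5n−4) with n = 234.
234·(5·234 − 4) = 234·1166 = 272844.

272844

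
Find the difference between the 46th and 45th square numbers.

n² − (n−1)² = 2n − 1, so 46² − 45² = 2·46 − 1 = 91.

91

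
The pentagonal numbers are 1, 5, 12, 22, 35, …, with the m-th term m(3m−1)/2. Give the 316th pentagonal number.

The 316th pentagonal number is n(3n−1)/2 with n = 316.
316·(3·316 − 1)/2 = 316·947/2 = 149626.

149626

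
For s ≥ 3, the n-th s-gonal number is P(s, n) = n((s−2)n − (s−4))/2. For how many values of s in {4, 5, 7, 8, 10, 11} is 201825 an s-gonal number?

1

s = 4: P(4, 449) = 201601 and P(4, 450) = 202500; 201825 is not s-gonal.
s = 5: P(5, 366) = 200751 and P(5, 367) = 201850; 201825 is not s-gonal.
s = 7: P(7, 284) = 201214 and P(7, 285) = 202635; 201825 is not s-gonal.
s = 8: P(8, 259) = 200725 and P(8, 260) = 202280; 201825 is not s-gonal.
s = 10: P(10, 225) = 201825. ✓
s = 11: P(11, 212) = 201506 and P(11, 213) = 203415; 201825 is not s-gonal.
Hits: s ∈ {10} → 1.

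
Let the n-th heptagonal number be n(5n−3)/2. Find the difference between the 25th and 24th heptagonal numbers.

Consecutive heptagonal numbers differ by 5n − 4: here 5·25 − 4 = 121.

121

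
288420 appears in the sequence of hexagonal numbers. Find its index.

380

Set n(2n−1) = 288420, giving 2n² − n − 288420 = 0.
So n = (1 + 1519) / 4 = 1520/4 = 380.
Check: 380·(2·380 − 1) = 288420. ✓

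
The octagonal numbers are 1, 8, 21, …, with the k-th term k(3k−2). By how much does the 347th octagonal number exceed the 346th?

Consecutive octagonal numbers differ by 6n − 5: here 6·347 − 5 = 2077.

2077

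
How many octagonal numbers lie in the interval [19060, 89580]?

93

The n-th octagonal number is n(3n−2).
Smallest index with value ≥ 19060: n = 81 (giving 19521).
Largest index with value ≤ 89580: n = 173 (giving 89441).
Indices 81 through 173: 93 terms.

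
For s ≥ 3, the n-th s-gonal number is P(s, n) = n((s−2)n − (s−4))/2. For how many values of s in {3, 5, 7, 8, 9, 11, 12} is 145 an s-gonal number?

1

s = 3: P(3, 16) = 136 and P(3, 17) = 153; 145 is not s-gonal.
s = 5: P(5, 10) = 145. ✓
s = 7: P(7, 7) = 112 and P(7, 8) = 148; 145 is not s-gonal.
s = 8: P(8, 7) = 133 and P(8, 8) = 176; 145 is not s-gonal.
s = 9: P(9, 6) = 111 and P(9, 7) = 154; 145 is not s-gonal.
s = 11: P(11, 6) = 141 and P(11, 7) = 196; 145 is not s-gonal.
s = 12: P(12, 5) = 105 and P(12, 6) = 156; 145 is not s-gonal.
Hits: s ∈ {5} → 1.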